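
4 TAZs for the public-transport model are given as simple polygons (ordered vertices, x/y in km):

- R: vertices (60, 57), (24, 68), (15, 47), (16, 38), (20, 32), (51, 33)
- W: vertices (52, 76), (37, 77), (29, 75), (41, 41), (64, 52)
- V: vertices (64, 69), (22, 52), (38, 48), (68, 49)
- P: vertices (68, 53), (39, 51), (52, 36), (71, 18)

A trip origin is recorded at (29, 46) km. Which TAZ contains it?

R

Cast a ray rightward from (29, 46). For each polygon, the edges (by vertex number in listed order) whose endpoints lie on opposite sides of y = 46, where each meets that height, and whether that is right or left of the point:
R: 3–4 at x≈15.1 (left), 6–1 at x≈55.9 (right) → 1 crossing.
W: 3–4 at x≈39.2 (right), 4–5 at x≈51.5 (right) → 2 crossings.
V: no edge straddles that height → 0 crossings.
P: 2–3 at x≈43.3 (right), 4–1 at x≈68.6 (right) → 2 crossings.
Only R has an odd count, so the point is inside R.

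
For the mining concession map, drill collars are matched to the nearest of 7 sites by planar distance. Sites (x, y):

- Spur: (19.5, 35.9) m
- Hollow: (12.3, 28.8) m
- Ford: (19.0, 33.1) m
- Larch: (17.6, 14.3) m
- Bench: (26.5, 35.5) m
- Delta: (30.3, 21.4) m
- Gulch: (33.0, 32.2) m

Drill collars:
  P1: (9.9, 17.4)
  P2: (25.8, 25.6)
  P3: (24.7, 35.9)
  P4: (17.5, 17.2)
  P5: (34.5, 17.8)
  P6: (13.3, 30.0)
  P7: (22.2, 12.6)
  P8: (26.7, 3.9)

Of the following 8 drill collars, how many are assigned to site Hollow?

1

P1 → Larch
P2 → Delta
P3 → Bench
P4 → Larch
P5 → Delta
P6 → Hollow
P7 → Larch
P8 → Larch
1 of the 8 goes to Hollow.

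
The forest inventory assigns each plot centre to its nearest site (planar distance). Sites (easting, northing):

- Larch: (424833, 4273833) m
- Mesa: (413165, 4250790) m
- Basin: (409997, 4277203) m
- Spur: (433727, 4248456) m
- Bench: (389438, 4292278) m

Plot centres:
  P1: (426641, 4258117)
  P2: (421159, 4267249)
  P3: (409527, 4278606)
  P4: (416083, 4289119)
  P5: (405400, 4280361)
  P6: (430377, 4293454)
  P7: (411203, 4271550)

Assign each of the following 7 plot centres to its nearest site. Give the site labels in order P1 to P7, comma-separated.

Spur, Larch, Basin, Basin, Basin, Larch, Basin

P1 → Spur (d²=143546317.00)
P2 → Larch (d²=56847332.00)
P3 → Basin (d²=2189309.00)
P4 → Basin (d²=179030452.00)
P5 → Basin (d²=31105373.00)
P6 → Larch (d²=415719577.00)
P7 → Basin (d²=33410845.00)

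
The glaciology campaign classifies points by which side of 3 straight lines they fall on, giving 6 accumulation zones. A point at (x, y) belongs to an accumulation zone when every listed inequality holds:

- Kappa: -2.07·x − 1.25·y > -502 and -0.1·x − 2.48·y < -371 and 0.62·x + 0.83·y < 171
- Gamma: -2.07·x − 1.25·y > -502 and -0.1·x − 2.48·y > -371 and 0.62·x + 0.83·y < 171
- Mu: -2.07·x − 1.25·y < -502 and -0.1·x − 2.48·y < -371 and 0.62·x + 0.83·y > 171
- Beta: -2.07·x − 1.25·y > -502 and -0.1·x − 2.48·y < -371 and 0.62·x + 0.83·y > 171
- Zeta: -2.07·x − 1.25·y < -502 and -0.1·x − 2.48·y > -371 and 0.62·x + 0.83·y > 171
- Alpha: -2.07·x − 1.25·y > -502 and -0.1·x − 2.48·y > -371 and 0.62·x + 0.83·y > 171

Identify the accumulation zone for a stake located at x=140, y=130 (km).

Alpha

-2.07·140 − 1.25·130 = -452.300, which is > -502
-0.1·140 − 2.48·130 = -336.400, which is > -371
0.62·140 + 0.83·130 = 194.700, which is > 171
This sign pattern matches Alpha.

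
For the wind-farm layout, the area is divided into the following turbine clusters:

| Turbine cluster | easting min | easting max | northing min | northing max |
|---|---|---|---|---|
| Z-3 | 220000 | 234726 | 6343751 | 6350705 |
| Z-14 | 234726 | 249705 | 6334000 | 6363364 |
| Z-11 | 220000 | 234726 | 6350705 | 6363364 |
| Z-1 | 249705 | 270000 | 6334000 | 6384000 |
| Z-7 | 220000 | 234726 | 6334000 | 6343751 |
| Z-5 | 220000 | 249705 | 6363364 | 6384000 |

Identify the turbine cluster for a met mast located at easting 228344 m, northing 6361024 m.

The point has easting = 228344 and northing = 6361024.
Only Z-11 satisfies 220000 ≤ easting ≤ 234726 and 6350705 ≤ northing ≤ 6363364.

Z-11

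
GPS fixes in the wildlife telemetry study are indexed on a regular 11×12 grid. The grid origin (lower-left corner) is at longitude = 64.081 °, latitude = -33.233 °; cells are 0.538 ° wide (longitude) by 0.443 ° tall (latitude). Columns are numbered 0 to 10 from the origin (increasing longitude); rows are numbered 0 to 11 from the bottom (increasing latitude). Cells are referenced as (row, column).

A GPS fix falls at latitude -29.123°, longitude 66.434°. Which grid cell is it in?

Column index: ⌊(66.434 − 64.081) / 0.538⌋ = ⌊4.374⌋ = 4
Row offset from origin: ⌊(-29.123 − -33.233) / 0.443⌋ = ⌊9.278⌋ = 9 → row 9

(9, 4)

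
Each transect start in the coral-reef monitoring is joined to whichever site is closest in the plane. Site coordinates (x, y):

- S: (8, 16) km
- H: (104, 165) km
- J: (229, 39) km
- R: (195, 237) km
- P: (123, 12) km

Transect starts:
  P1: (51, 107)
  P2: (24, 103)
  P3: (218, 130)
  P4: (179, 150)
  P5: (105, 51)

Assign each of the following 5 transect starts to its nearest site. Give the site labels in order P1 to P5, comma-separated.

P1 → H (d²=6173.00)
P2 → S (d²=7825.00)
P3 → J (d²=8402.00)
P4 → H (d²=5850.00)
P5 → P (d²=1845.00)

H, S, J, H, P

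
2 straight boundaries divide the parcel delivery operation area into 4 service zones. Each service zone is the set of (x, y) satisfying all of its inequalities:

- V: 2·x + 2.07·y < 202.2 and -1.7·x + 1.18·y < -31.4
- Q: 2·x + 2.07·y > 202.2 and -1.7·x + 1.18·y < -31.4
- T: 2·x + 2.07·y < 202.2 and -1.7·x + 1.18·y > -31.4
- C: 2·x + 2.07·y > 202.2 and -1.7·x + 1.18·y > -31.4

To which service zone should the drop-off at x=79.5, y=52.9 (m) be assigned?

2·79.5 + 2.07·52.9 = 268.503, which is > 202.2
-1.7·79.5 + 1.18·52.9 = -72.728, which is < -31.4
This sign pattern matches Q.

Q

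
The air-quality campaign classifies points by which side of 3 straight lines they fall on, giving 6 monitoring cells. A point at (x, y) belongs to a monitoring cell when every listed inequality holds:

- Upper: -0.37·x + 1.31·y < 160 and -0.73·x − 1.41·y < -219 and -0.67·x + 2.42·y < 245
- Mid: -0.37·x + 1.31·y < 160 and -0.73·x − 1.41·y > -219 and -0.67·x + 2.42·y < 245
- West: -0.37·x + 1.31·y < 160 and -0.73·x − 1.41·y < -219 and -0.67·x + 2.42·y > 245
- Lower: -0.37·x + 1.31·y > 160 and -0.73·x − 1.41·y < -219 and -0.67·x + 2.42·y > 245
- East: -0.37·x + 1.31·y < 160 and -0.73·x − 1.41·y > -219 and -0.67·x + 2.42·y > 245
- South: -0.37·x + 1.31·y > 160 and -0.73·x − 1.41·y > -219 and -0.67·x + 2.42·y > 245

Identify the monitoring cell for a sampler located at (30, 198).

-0.37·30 + 1.31·198 = 248.280, which is > 160
-0.73·30 − 1.41·198 = -301.080, which is < -219
-0.67·30 + 2.42·198 = 459.060, which is > 245
This sign pattern matches Lower.

Lower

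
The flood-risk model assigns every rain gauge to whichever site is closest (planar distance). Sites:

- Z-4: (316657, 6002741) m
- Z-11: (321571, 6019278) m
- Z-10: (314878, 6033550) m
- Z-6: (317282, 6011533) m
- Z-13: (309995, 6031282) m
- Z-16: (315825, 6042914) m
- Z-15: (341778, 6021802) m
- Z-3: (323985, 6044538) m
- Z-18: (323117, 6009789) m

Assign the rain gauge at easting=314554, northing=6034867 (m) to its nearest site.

Squared distances to each site:
Z-4: 1036502485.000; Z-11: 292255210.000; Z-10: 1839465.000; Z-6: 551917540.000; Z-13: 33636706.000; Z-16: 66369650.000; Z-15: 911840401.000; Z-3: 182472002.000; Z-18: 702231053.000.
Minimum at Z-10.

Z-10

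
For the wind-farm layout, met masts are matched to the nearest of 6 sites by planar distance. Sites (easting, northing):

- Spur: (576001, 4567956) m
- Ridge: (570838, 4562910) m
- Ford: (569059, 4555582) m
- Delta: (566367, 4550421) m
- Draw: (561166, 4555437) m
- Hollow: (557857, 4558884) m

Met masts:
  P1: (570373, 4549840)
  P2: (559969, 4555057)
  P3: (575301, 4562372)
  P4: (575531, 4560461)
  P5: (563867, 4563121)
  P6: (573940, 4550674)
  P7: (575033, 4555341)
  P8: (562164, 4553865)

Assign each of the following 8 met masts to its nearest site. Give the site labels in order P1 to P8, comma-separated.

P1 → Delta (d²=16385597.00)
P2 → Draw (d²=1577209.00)
P3 → Ridge (d²=20207813.00)
P4 → Ridge (d²=28021850.00)
P5 → Ridge (d²=48639362.00)
P6 → Ford (d²=47912625.00)
P7 → Ford (d²=35746757.00)
P8 → Draw (d²=3467188.00)

Delta, Draw, Ridge, Ridge, Ridge, Ford, Ford, Draw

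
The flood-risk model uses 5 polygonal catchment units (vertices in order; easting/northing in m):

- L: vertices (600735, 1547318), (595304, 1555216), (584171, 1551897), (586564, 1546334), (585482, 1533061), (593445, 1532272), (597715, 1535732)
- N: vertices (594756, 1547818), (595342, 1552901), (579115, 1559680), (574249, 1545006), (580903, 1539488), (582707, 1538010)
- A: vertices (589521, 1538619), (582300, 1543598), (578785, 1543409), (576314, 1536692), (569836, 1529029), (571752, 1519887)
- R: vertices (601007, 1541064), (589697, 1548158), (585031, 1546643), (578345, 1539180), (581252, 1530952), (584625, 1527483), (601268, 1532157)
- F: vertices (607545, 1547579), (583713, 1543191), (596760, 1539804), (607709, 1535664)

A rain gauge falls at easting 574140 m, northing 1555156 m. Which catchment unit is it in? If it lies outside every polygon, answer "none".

Cast a ray rightward from (574140, 1555156). For each polygon, the edges (by vertex number in listed order) whose endpoints lie on opposite sides of northing = 1555156, where each meets that height, and whether that is right or left of the point:
L: 1–2 at easting≈595345.3 (right), 2–3 at easting≈595102.7 (right) → 2 crossings.
N: 2–3 at easting≈589944.2 (right), 3–4 at easting≈577614.8 (right) → 2 crossings.
A: no edge straddles that height → 0 crossings.
R: no edge straddles that height → 0 crossings.
F: no edge straddles that height → 0 crossings.
All counts are even, so the point lies outside every listed polygon.

none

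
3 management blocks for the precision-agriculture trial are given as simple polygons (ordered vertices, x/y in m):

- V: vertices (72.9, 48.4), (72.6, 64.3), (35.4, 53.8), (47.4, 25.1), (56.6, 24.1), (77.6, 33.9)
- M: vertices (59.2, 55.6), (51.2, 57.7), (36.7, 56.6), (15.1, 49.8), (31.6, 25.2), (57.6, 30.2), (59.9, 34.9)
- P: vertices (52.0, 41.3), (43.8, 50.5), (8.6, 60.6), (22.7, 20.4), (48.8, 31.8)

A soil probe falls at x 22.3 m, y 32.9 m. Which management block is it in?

Cast a ray rightward from (22.3, 32.9). For each polygon, the edges (by vertex number in listed order) whose endpoints lie on opposite sides of y = 32.9, where each meets that height, and whether that is right or left of the point:
V: 3–4 at x≈44.14 (right), 5–6 at x≈75.46 (right) → 2 crossings.
M: 4–5 at x≈26.44 (right), 6–7 at x≈58.92 (right) → 2 crossings.
P: 3–4 at x≈18.32 (left), 5–1 at x≈49.17 (right) → 1 crossing.
Only P has an odd count, so the point is inside P.

P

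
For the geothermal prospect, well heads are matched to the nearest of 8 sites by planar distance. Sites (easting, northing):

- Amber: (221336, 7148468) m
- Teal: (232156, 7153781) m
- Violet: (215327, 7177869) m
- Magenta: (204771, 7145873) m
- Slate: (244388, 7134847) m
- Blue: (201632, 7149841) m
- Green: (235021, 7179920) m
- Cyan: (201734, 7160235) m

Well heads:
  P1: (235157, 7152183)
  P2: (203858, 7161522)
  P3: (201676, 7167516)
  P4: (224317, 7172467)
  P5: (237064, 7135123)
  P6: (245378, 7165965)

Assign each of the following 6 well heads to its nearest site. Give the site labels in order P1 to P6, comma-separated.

P1 → Teal (d²=11559605.00)
P2 → Cyan (d²=6167745.00)
P3 → Cyan (d²=53016325.00)
P4 → Violet (d²=110001704.00)
P5 → Slate (d²=53717152.00)
P6 → Green (d²=302009474.00)

Teal, Cyan, Cyan, Violet, Slate, Green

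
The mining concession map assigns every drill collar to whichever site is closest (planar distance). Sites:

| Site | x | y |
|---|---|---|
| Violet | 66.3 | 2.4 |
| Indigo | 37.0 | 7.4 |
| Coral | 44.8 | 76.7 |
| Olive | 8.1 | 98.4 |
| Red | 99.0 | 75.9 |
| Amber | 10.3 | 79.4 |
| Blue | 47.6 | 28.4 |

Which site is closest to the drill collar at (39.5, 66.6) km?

Coral

Squared distances to each site:
Violet: 4839.880; Indigo: 3510.890; Coral: 130.100; Olive: 1997.200; Red: 3626.740; Amber: 1016.480; Blue: 1524.850.
Minimum at Coral.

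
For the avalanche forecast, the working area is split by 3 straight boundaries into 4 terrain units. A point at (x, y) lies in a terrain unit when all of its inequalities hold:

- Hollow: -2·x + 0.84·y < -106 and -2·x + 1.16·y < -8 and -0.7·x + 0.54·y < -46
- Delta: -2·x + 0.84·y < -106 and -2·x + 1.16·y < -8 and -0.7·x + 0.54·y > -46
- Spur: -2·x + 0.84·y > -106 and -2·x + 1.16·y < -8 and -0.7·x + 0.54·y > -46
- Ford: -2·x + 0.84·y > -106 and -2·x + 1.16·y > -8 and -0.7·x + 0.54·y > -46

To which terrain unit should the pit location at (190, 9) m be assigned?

Hollow

-2·190 + 0.84·9 = -372.440, which is < -106
-2·190 + 1.16·9 = -369.560, which is < -8
-0.7·190 + 0.54·9 = -128.140, which is < -46
This sign pattern matches Hollow.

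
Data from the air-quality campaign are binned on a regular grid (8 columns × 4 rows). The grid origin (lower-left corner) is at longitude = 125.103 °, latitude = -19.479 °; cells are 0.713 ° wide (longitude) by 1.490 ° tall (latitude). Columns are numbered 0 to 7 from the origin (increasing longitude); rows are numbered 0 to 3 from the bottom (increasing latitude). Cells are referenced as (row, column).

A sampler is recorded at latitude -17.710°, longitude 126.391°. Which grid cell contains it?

(1, 1)

Column index: ⌊(126.391 − 125.103) / 0.713⌋ = ⌊1.806⌋ = 1
Row offset from origin: ⌊(-17.710 − -19.479) / 1.490⌋ = ⌊1.187⌋ = 1 → row 1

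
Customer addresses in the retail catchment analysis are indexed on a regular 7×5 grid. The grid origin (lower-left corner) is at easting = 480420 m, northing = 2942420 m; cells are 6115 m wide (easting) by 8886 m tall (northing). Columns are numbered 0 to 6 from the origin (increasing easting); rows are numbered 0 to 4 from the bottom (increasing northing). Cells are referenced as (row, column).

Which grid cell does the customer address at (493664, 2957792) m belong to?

Column index: ⌊(493664 − 480420) / 6115⌋ = ⌊2.166⌋ = 2
Row offset from origin: ⌊(2957792 − 2942420) / 8886⌋ = ⌊1.730⌋ = 1 → row 1

(1, 2)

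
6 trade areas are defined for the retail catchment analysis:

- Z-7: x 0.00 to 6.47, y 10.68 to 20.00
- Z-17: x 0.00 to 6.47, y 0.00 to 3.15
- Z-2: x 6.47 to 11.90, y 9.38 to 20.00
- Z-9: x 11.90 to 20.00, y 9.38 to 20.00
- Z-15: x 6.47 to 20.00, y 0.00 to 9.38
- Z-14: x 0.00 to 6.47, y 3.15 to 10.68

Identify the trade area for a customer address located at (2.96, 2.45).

Z-17

The point has x = 2.96 and y = 2.45.
Only Z-17 satisfies 0.00 ≤ x ≤ 6.47 and 0.00 ≤ y ≤ 3.15.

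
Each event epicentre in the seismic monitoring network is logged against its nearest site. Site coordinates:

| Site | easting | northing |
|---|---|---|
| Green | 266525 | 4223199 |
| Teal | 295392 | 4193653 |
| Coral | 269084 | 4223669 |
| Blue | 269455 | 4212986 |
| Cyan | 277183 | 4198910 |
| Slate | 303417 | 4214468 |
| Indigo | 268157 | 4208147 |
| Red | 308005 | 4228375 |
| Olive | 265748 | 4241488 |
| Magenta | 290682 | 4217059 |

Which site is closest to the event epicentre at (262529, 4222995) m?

Green

Squared distances to each site:
Green: 16009632.000; Teal: 1940929733.000; Coral: 43422301.000; Blue: 148149557.000; Cyan: 794826941.000; Slate: 1744538273.000; Indigo: 252137488.000; Red: 2097010976.000; Olive: 352353010.000; Magenta: 827827505.000.
Minimum at Green.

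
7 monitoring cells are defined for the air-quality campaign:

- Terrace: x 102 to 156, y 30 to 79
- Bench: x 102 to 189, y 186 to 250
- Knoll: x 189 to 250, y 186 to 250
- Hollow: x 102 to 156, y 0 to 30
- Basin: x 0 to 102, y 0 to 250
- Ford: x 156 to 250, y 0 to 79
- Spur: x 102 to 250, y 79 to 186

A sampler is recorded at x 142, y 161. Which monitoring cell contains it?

The point has x = 142 and y = 161.
Only Spur satisfies 102 ≤ x ≤ 250 and 79 ≤ y ≤ 186.

Spur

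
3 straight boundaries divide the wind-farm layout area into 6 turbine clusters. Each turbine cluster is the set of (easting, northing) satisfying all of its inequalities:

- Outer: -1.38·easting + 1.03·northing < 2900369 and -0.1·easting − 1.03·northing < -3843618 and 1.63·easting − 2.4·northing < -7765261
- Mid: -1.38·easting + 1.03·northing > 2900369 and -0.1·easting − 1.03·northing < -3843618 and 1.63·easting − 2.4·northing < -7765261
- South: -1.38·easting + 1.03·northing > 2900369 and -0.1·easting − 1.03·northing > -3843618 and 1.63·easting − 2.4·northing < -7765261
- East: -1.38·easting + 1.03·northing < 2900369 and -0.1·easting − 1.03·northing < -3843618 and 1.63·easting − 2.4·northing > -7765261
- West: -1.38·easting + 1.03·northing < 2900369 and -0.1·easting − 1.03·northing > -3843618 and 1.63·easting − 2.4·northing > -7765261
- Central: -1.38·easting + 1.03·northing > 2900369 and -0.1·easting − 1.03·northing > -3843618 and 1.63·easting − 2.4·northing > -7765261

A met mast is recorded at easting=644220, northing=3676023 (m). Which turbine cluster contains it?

-1.38·644220 + 1.03·3676023 = 2897280.090, which is < 2900369
-0.1·644220 − 1.03·3676023 = -3850725.690, which is < -3843618
1.63·644220 − 2.4·3676023 = -7772376.600, which is < -7765261
This sign pattern matches Outer.

Outer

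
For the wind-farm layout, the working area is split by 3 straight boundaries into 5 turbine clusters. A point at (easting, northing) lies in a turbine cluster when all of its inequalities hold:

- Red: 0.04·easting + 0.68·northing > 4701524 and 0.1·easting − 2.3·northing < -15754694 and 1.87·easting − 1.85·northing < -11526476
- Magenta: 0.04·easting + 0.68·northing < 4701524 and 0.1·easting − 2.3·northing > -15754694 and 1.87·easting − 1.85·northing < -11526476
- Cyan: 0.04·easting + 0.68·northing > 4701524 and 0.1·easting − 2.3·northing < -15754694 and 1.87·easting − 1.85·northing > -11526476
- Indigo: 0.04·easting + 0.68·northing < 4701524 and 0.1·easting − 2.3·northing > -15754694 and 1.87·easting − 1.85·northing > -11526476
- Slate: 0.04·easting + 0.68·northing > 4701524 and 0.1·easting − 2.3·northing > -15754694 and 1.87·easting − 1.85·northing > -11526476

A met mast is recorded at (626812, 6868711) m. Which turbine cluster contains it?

0.04·626812 + 0.68·6868711 = 4695795.960, which is < 4701524
0.1·626812 − 2.3·6868711 = -15735354.100, which is > -15754694
1.87·626812 − 1.85·6868711 = -11534976.910, which is < -11526476
This sign pattern matches Magenta.

Magenta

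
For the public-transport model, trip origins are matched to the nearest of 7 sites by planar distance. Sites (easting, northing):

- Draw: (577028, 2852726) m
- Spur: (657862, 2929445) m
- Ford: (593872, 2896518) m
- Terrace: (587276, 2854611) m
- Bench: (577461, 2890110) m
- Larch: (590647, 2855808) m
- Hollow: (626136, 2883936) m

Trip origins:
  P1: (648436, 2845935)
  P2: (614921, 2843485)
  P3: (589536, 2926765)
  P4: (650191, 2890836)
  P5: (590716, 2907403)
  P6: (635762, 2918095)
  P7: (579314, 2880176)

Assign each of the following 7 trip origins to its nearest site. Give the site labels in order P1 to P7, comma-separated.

Hollow, Larch, Ford, Hollow, Ford, Spur, Bench

P1 → Hollow (d²=1941366001.00)
P2 → Larch (d²=741083405.00)
P3 → Ford (d²=933681905.00)
P4 → Hollow (d²=626253025.00)
P5 → Ford (d²=128443561.00)
P6 → Spur (d²=617232500.00)
P7 → Bench (d²=102117965.00)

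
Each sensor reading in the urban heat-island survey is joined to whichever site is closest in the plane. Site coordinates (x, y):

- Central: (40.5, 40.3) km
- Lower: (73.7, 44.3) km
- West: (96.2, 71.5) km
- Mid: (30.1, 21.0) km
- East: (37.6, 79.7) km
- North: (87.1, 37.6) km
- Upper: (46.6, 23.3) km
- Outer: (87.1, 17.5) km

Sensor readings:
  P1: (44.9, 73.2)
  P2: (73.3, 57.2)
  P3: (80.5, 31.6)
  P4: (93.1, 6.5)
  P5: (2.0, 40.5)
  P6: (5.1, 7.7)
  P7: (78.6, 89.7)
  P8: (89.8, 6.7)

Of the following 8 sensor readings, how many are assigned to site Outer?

P1 → East
P2 → Lower
P3 → North
P4 → Outer
P5 → Mid
P6 → Mid
P7 → West
P8 → Outer
2 of the 8 go to Outer.

2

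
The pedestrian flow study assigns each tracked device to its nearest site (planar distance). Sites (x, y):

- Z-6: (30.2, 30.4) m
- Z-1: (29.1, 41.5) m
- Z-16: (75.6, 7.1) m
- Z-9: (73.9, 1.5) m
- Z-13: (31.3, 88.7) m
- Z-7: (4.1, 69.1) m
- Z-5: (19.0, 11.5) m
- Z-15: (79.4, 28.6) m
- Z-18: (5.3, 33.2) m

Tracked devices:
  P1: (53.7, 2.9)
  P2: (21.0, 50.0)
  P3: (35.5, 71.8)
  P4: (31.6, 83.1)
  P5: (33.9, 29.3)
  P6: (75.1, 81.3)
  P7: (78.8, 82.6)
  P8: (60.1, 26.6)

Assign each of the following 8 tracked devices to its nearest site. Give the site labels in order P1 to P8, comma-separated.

Z-9, Z-1, Z-13, Z-13, Z-6, Z-13, Z-13, Z-15

P1 → Z-9 (d²=410.00)
P2 → Z-1 (d²=137.86)
P3 → Z-13 (d²=303.25)
P4 → Z-13 (d²=31.45)
P5 → Z-6 (d²=14.90)
P6 → Z-13 (d²=1973.20)
P7 → Z-13 (d²=2293.46)
P8 → Z-15 (d²=376.49)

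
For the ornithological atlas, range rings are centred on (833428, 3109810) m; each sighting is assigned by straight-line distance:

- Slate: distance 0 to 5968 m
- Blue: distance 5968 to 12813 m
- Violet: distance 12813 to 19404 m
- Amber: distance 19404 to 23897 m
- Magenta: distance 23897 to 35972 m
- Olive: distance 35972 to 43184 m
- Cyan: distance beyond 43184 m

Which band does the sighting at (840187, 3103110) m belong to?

Blue

Distance = √((840187−833428)² + (3103110−3109810)²) = √(45684081.000 + 44890000.000) = 9517.042 m.
5968 ≤ 9517.042 < 12813 → Blue.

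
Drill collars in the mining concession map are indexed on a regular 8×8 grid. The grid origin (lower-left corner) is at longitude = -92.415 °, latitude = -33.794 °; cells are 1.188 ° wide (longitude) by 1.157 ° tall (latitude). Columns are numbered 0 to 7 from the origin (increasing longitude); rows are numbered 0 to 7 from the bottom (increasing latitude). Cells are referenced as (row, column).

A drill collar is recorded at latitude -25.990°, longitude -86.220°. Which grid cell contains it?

(6, 5)

Column index: ⌊(-86.220 − -92.415) / 1.188⌋ = ⌊5.215⌋ = 5
Row offset from origin: ⌊(-25.990 − -33.794) / 1.157⌋ = ⌊6.745⌋ = 6 → row 6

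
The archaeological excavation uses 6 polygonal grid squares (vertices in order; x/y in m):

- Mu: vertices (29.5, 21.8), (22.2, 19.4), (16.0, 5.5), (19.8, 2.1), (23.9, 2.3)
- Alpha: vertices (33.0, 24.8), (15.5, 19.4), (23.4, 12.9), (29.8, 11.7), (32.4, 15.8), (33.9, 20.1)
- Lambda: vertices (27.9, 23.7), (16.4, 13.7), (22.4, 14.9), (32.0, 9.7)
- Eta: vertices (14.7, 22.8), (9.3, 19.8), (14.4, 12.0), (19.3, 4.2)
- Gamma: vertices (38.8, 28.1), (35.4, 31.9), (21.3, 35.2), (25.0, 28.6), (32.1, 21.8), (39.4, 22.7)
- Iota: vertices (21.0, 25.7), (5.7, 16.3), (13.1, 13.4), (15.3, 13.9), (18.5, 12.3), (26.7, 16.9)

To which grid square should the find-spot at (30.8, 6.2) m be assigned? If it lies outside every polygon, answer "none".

none

Cast a ray rightward from (30.8, 6.2). For each polygon, the edges (by vertex number in listed order) whose endpoints lie on opposite sides of y = 6.2, where each meets that height, and whether that is right or left of the point:
Mu: 2–3 at x≈16.31 (left), 5–1 at x≈25.02 (left) → 0 crossings.
Alpha: no edge straddles that height → 0 crossings.
Lambda: no edge straddles that height → 0 crossings.
Eta: 3–4 at x≈18.04 (left), 4–1 at x≈18.81 (left) → 0 crossings.
Gamma: no edge straddles that height → 0 crossings.
Iota: no edge straddles that height → 0 crossings.
All counts are even, so the point lies outside every listed polygon.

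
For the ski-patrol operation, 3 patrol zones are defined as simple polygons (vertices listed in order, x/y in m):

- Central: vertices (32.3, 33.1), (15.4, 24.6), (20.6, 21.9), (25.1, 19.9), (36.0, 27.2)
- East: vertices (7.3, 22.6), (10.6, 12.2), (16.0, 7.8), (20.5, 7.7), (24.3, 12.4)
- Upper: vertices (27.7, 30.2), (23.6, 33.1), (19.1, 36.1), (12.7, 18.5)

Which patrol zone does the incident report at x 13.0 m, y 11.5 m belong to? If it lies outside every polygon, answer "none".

East

Cast a ray rightward from (13.0, 11.5). For each polygon, the edges (by vertex number in listed order) whose endpoints lie on opposite sides of y = 11.5, where each meets that height, and whether that is right or left of the point:
Central: no edge straddles that height → 0 crossings.
East: 2–3 at x≈11.46 (left), 4–5 at x≈23.57 (right) → 1 crossing.
Upper: no edge straddles that height → 0 crossings.
Only East has an odd count, so the point is inside East.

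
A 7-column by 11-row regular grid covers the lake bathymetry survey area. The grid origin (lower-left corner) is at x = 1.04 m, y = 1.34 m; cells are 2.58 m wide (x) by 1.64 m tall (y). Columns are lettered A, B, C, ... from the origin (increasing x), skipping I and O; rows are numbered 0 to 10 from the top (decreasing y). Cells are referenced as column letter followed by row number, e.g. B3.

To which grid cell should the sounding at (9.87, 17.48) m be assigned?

D1

Column index: ⌊(9.87 − 1.04) / 2.58⌋ = ⌊3.422⌋ = 3 → column D
Row offset from origin: ⌊(17.48 − 1.34) / 1.64⌋ = ⌊9.841⌋ = 9 → row 1 (counted from top)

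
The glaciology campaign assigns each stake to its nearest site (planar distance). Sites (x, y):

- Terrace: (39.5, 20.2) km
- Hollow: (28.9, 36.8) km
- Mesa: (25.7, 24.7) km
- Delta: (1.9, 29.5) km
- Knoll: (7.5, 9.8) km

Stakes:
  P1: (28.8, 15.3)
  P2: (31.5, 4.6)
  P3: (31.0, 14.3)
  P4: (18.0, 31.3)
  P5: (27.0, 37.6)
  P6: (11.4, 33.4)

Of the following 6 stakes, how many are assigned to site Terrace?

P1 → Mesa
P2 → Terrace
P3 → Terrace
P4 → Mesa
P5 → Hollow
P6 → Delta
2 of the 6 go to Terrace.

2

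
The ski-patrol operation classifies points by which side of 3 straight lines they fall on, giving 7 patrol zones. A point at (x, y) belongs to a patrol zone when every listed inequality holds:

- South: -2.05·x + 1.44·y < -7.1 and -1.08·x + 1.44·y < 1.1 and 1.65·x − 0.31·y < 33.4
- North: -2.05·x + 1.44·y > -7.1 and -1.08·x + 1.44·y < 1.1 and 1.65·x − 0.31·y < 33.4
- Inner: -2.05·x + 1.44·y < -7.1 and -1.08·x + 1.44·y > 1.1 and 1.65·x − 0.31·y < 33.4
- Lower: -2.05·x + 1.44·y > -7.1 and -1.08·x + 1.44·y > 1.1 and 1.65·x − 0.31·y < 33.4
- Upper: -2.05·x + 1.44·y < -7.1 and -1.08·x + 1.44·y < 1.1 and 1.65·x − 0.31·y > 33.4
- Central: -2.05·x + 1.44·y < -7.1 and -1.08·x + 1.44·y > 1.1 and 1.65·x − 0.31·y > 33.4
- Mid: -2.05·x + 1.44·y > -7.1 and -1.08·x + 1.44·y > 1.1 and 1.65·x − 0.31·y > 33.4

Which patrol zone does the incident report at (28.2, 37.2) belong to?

-2.05·28.2 + 1.44·37.2 = -4.242, which is > -7.1
-1.08·28.2 + 1.44·37.2 = 23.112, which is > 1.1
1.65·28.2 − 0.31·37.2 = 34.998, which is > 33.4
This sign pattern matches Mid.

Mid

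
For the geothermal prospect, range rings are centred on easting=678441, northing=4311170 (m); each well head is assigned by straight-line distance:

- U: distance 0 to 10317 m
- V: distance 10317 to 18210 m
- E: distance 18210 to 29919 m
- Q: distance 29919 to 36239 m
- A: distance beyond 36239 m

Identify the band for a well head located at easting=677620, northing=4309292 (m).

U

Distance = √((677620−678441)² + (4309292−4311170)²) = √(674041.000 + 3526884.000) = 2049.616 m.
0 ≤ 2049.616 < 10317 → U.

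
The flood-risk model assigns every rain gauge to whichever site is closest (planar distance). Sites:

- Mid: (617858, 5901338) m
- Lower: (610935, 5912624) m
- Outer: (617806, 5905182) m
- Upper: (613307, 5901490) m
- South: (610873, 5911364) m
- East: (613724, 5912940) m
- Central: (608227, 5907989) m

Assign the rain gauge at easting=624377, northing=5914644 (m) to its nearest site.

Squared distances to each site:
Mid: 219546997.000; Lower: 184767764.000; Outer: 132707485.000; Upper: 295572616.000; South: 193116416.000; East: 116390025.000; Central: 305111525.000.
Minimum at East.

East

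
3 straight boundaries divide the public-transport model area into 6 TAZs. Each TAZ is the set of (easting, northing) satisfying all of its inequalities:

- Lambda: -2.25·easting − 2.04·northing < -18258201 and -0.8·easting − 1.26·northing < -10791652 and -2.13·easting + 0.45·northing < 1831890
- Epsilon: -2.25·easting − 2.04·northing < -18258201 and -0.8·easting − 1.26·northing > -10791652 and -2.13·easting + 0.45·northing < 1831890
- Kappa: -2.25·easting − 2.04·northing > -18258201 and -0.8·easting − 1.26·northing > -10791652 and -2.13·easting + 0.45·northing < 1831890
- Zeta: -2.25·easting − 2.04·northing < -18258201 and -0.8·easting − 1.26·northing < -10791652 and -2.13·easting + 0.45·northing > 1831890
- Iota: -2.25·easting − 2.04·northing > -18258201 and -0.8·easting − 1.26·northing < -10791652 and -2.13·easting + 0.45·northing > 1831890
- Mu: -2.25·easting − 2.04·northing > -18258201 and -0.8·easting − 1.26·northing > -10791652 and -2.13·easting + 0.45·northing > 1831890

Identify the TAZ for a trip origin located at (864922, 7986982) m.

Kappa

-2.25·864922 − 2.04·7986982 = -18239517.780, which is > -18258201
-0.8·864922 − 1.26·7986982 = -10755534.920, which is > -10791652
-2.13·864922 + 0.45·7986982 = 1751858.040, which is < 1831890
This sign pattern matches Kappa.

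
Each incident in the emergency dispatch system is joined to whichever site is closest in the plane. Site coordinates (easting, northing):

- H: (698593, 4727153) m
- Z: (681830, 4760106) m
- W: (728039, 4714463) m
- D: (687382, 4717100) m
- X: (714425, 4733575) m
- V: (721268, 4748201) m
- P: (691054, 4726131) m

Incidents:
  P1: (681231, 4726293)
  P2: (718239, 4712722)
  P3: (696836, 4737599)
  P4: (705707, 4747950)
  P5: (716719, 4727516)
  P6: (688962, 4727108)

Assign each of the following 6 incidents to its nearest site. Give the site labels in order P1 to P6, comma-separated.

P1 → P (d²=96517573.00)
P2 → W (d²=99071081.00)
P3 → H (d²=112205965.00)
P4 → V (d²=242207722.00)
P5 → X (d²=41973917.00)
P6 → P (d²=5330993.00)

P, W, H, V, X, P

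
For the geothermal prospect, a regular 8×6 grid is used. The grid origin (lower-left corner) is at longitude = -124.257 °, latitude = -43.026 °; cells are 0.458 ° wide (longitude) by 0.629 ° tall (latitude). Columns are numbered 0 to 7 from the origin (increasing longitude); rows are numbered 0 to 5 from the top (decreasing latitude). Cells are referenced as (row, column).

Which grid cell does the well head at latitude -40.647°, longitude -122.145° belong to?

Column index: ⌊(-122.145 − -124.257) / 0.458⌋ = ⌊4.611⌋ = 4
Row offset from origin: ⌊(-40.647 − -43.026) / 0.629⌋ = ⌊3.782⌋ = 3 → row 2 (counted from top)

(2, 4)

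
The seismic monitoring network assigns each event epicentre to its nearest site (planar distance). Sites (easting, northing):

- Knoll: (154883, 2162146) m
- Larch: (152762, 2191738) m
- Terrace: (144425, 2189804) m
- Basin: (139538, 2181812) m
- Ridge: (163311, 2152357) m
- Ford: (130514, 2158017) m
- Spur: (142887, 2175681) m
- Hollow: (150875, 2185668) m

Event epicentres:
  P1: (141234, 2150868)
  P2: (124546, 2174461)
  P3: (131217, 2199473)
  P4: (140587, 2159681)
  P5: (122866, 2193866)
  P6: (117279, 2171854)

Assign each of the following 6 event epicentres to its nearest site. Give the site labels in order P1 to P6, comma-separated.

P1 → Ford (d²=166026601.00)
P2 → Basin (d²=278797265.00)
P3 → Terrace (d²=267940825.00)
P4 → Ford (d²=104234225.00)
P5 → Basin (d²=423254500.00)
P6 → Ford (d²=366627794.00)

Ford, Basin, Terrace, Ford, Basin, Ford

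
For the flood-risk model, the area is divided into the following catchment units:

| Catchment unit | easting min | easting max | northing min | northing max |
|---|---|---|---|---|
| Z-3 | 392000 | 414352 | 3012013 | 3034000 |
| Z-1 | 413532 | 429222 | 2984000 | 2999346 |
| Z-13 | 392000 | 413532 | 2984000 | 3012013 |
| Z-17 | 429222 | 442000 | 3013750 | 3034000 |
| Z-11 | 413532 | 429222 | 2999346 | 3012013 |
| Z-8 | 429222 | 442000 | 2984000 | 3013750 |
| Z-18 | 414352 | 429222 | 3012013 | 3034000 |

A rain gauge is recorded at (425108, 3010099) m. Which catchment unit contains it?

The point has easting = 425108 and northing = 3010099.
Only Z-11 satisfies 413532 ≤ easting ≤ 429222 and 2999346 ≤ northing ≤ 3012013.

Z-11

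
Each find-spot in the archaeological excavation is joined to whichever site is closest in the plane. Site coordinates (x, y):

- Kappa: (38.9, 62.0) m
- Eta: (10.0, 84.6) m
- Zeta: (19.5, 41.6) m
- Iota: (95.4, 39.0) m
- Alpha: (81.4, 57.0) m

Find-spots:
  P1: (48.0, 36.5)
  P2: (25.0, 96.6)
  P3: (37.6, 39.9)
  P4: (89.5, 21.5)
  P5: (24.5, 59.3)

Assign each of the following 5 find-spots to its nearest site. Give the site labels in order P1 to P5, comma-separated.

P1 → Kappa (d²=733.06)
P2 → Eta (d²=369.00)
P3 → Zeta (d²=330.50)
P4 → Iota (d²=341.06)
P5 → Kappa (d²=214.65)

Kappa, Eta, Zeta, Iota, Kappa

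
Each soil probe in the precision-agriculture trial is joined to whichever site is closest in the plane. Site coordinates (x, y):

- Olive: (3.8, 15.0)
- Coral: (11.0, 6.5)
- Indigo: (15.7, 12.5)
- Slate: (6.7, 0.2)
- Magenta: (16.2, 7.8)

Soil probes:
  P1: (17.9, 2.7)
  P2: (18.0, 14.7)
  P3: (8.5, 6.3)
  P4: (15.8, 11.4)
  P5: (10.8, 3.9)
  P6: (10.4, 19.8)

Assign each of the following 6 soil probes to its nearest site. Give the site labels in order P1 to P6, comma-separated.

P1 → Magenta (d²=28.90)
P2 → Indigo (d²=10.13)
P3 → Coral (d²=6.29)
P4 → Indigo (d²=1.22)
P5 → Coral (d²=6.80)
P6 → Olive (d²=66.60)

Magenta, Indigo, Coral, Indigo, Coral, Olive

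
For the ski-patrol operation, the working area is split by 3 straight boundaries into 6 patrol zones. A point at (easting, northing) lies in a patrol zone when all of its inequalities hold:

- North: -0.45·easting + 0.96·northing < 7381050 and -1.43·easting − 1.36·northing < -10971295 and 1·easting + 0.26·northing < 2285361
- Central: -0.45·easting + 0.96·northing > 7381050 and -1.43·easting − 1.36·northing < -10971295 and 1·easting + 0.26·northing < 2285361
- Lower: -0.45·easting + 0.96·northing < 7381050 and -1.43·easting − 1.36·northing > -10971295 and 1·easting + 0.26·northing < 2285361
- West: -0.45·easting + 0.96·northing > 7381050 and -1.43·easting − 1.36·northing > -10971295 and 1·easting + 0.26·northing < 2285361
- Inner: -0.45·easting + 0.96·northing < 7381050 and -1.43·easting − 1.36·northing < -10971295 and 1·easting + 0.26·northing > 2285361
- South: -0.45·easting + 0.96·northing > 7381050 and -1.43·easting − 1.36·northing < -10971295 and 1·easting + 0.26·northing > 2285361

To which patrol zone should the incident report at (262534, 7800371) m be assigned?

Inner

-0.45·262534 + 0.96·7800371 = 7370215.860, which is < 7381050
-1.43·262534 − 1.36·7800371 = -10983928.180, which is < -10971295
1·262534 + 0.26·7800371 = 2290630.460, which is > 2285361
This sign pattern matches Inner.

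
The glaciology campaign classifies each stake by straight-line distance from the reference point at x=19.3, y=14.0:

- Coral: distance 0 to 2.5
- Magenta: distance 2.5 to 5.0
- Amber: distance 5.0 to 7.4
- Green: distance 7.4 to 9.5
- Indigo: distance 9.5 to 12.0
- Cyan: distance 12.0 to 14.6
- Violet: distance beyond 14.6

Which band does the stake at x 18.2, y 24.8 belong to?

Distance = √((18.2−19.3)² + (24.8−14.0)²) = √(1.210 + 116.640) = 10.856.
9.5 ≤ 10.856 < 12.0 → Indigo.

Indigo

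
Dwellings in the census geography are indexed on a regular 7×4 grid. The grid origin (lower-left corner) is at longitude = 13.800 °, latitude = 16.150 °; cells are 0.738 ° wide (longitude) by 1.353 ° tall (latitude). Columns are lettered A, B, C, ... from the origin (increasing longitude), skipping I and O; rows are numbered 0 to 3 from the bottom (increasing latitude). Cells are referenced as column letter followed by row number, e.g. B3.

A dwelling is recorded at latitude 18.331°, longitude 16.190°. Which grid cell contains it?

D1

Column index: ⌊(16.190 − 13.800) / 0.738⌋ = ⌊3.238⌋ = 3 → column D
Row offset from origin: ⌊(18.331 − 16.150) / 1.353⌋ = ⌊1.612⌋ = 1 → row 1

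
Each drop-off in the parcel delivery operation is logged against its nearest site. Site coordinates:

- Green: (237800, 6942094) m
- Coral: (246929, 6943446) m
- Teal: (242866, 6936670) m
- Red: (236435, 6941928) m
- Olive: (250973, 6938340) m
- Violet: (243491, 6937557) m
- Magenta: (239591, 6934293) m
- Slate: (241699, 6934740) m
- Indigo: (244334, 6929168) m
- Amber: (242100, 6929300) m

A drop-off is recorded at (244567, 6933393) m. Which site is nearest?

Squared distances to each site:
Green: 121499690.000; Coral: 106641853.000; Teal: 13632130.000; Red: 138975649.000; Olive: 65509645.000; Violet: 18496672.000; Magenta: 25570576.000; Slate: 10039833.000; Indigo: 17904914.000; Amber: 22838738.000.
Minimum at Slate.

Slate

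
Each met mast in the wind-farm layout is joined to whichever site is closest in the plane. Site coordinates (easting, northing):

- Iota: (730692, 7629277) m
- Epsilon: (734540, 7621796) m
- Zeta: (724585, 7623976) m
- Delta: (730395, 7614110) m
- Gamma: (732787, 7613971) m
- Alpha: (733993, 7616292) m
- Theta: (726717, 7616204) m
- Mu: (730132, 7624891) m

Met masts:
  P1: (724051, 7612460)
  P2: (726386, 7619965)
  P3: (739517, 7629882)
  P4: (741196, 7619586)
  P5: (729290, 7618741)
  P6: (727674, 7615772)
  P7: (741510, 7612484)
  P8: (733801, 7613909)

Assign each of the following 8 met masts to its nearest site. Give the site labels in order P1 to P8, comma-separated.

P1 → Theta (d²=21125092.00)
P2 → Theta (d²=14254682.00)
P3 → Iota (d²=78246650.00)
P4 → Epsilon (d²=49186436.00)
P5 → Theta (d²=13056698.00)
P6 → Theta (d²=1102473.00)
P7 → Alpha (d²=71006153.00)
P8 → Gamma (d²=1032040.00)

Theta, Theta, Iota, Epsilon, Theta, Theta, Alpha, Gamma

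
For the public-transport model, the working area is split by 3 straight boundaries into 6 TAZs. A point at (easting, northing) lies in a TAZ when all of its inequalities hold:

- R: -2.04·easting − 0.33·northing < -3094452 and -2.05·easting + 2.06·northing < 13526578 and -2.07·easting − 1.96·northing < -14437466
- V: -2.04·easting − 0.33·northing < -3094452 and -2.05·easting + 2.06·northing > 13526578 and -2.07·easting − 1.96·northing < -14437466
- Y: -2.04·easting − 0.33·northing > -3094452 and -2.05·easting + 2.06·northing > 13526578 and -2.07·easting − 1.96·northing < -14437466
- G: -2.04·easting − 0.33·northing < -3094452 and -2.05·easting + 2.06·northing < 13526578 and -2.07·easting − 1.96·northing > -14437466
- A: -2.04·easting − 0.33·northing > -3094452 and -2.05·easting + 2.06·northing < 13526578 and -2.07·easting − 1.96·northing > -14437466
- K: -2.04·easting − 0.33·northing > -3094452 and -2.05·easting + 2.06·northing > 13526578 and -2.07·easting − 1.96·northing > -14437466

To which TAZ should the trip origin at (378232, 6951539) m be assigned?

-2.04·378232 − 0.33·6951539 = -3065601.150, which is > -3094452
-2.05·378232 + 2.06·6951539 = 13544794.740, which is > 13526578
-2.07·378232 − 1.96·6951539 = -14407956.680, which is > -14437466
This sign pattern matches K.

K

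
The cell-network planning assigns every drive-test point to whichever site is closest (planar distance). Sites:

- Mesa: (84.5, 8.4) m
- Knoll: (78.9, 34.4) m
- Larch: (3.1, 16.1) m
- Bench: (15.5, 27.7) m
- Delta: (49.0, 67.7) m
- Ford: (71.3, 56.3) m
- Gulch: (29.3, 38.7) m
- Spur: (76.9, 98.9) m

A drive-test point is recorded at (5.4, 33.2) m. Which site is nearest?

Bench

Squared distances to each site:
Mesa: 6871.850; Knoll: 5403.690; Larch: 297.700; Bench: 132.260; Delta: 3091.210; Ford: 4876.420; Gulch: 601.460; Spur: 9428.740.
Minimum at Bench.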